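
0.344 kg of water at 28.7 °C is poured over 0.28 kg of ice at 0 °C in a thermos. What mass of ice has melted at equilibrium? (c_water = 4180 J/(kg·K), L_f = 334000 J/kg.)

Heat available from the water dropping to 0 °C: 0.344×4180×28.7 = 41268 J.
Fully melting the ice requires m_ice L_f = 0.28×334000 = 93520 J.
Since 41268 < 93520 J, not all the ice melts; equilibrium is at 0 °C.
m_melted×334000 = 41268  ⇒  m_melted ≈ 0.1236 kg.

m_melted ≈ 0.124 kg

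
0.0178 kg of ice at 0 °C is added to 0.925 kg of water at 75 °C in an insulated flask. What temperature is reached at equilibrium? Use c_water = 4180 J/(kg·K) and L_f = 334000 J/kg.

Heat gained plus heat lost sum to zero:
fusion: m_ice L_f = 0.0178×334000 = 5945.2
  warm the meltwater: 74.4 T
  water: 3866.5(T − 75)
3940.9 T = 289988 − 5945.2 = 284042
T ≈ 72.08 °C (positive, so assuming full melt was valid).

T_f ≈ 72.1 °C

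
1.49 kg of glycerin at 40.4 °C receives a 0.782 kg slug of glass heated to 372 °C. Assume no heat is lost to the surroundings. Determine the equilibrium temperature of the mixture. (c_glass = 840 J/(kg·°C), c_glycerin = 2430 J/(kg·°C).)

T_f ≈ 91.3 °C

|Q_glass| = |Q_glycerin|:
0.782·840·(372 − T) = 1.49·2430·(T − 40.4)
656.88(372 − T) = 3620.7(T − 40.4)
4277.6 T = 390636  ⇒  T ≈ 91.32 °C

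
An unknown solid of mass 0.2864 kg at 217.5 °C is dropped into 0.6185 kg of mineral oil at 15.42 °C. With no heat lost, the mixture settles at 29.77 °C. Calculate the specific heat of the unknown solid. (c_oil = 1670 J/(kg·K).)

c ≈ 276 J/(kg·K)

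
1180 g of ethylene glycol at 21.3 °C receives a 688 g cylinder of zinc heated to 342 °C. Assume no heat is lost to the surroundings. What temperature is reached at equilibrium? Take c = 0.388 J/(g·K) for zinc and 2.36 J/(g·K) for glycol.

T_f ≈ 49.4 °C

T_f = Σ m_i c_i T_i / Σ m_i c_i:
T_f = (266.94·342 + 2784.8·21.3) / (266.94 + 2784.8)
    = 150611 / 3051.7 ≈ 49.35 °C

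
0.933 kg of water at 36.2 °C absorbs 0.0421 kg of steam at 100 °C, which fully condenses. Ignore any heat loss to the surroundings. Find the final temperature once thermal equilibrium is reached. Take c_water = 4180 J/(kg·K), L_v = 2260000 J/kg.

Setting the total heat transfer to zero:
condense steam: −0.0421·2260000 = −95146
  condensate cools 100→T: 0.0421·4180·(T − 100) = 175.98(T − 100)
  original water: 3899.9(T − 36.2)
4075.9 T = 95146 + 17598 + 141178 = 253922
T ≈ 62.30 °C (< 100 °C, so full condensation is consistent).

T_f ≈ 62.3 °C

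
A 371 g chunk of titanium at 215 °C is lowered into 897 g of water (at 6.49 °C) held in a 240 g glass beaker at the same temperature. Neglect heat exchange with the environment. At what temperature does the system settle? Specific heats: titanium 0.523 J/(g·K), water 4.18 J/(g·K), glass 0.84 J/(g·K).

T_f ≈ 16.3 °C

Taking heat into each body as positive, Σ m c ΔT = 0:
371×0.523×(T − 215) + 897×4.18×(T − 6.49) + 240×0.84×(T − 6.49) = 0
194.03(T − 215) + 3749.5(T − 6.49) + 201.6(T − 6.49) = 0
(194.03 + 3749.5 + 201.6) T = 194.03×215 + 3749.5×6.49 + 201.6×6.49
T ≈ 16.25 °C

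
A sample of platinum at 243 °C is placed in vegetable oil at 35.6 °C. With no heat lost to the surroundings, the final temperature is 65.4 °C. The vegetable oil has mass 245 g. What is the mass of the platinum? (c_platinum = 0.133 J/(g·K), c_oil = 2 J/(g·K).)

Taking heat into each body as positive, Σ m c ΔT = 0:
m×0.133×(65.4 − 243) + 245×2×(65.4 − 35.6) = 0
-23.62 m = -14602
m = -14602/-23.62 ≈ 618.2 g

m ≈ 618 g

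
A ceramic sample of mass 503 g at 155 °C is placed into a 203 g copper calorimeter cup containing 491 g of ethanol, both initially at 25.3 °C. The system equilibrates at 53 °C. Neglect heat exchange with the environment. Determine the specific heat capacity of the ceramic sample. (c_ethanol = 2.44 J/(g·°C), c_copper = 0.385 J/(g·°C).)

c ≈ 0.689 J/(g·°C)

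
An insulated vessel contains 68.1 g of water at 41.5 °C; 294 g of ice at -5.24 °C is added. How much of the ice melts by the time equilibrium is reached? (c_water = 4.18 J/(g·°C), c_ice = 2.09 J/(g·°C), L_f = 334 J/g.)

m_melted ≈ 25.7 g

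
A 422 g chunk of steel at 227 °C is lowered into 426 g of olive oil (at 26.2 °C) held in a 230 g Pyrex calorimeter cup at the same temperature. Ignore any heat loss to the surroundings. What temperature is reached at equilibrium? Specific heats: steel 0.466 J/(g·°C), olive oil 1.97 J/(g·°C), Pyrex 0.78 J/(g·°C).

T_f ≈ 58.7 °C

Setting the total heat transfer to zero:
422*0.466*(T − 227) + 426*1.97*(T − 26.2) + 230*0.78*(T − 26.2) = 0
196.65(T − 227) + 839.22(T − 26.2) + 179.4(T − 26.2) = 0
1215.3 T = 71328
T = 71328/1215.3 ≈ 58.69 °C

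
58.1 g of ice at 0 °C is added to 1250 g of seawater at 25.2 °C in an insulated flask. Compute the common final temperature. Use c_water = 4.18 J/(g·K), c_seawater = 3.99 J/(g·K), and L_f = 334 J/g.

T_f ≈ 20.3 °C

Sum of m c ΔT and latent-heat terms is zero:
melt ice: 58.1·334 = 19405; meltwater 0→T: 58.1·4.18·T = 242.86 T; seawater cools: 1250·3.99·(T − 25.2) = 4987.5(T − 25.2)
5230.4 T = 125685 − 19405 = 106280
T ≈ 20.32 °C (positive, so assuming full melt was valid).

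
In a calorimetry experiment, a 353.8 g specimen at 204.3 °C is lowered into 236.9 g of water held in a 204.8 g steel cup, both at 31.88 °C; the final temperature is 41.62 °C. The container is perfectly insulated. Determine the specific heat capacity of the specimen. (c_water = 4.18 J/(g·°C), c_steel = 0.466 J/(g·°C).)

c ≈ 0.184 J/(g·°C)

Conservation of energy gives ΣQ = 0:
353.8×c×(41.62 − 204.3) + 236.9×4.18×(41.62 − 31.88) + 204.8×0.466×(41.62 − 31.88) = 0
-57556 c = -10575
c = -10575/-57556 ≈ 0.1837 J/(g·°C)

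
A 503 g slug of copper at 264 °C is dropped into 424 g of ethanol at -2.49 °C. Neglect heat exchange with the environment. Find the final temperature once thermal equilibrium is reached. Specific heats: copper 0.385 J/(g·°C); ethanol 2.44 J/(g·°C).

T_f ≈ 39.5 °C

Setting the total heat transfer to zero:
503*0.385*(T − 264) + 424*2.44*(T − (-2.49)) = 0
193.66(T − 264) + 1034.6(T − (-2.49)) = 0
1228.2 T = 48549
T = 48549/1228.2 ≈ 39.53 °C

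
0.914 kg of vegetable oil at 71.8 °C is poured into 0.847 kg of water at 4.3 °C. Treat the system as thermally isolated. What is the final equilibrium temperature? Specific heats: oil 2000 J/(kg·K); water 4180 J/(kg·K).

T_f ≈ 27.3 °C

Let T be the final temperature. ΣQ_i = 0:
0.914×2000×(T − 71.8) + 0.847×4180×(T − 4.3) = 0
1828(T − 71.8) + 3540.5(T − 4.3) = 0
(1828 + 3540.5) T = 1828×71.8 + 3540.5×4.3
T ≈ 27.28 °C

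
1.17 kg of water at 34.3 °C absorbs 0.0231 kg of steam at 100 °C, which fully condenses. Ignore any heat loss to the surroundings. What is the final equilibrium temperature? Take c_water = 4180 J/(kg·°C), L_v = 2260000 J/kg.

T_f ≈ 46.0 °C

Setting the total heat transfer to zero:
latent heat released on condensation: 0.0231·2260000 = 52206; condensed water 100 °C→T: 96.56(T − 100); original water: 4890.6(T − 34.3)
4987.2 T = 52206 + 9655.8 + 167748 = 229609
T ≈ 46.04 °C — below 100 °C, confirming all the steam condensed.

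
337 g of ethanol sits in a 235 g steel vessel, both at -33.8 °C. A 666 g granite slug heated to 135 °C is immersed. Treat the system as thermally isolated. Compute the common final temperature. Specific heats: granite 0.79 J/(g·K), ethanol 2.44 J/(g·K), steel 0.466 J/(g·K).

T_f ≈ 27.1 °C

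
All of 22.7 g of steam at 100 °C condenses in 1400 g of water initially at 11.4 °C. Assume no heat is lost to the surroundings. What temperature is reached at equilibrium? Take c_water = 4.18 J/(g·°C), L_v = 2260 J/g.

T_f ≈ 21.4 °C

Let T be the final temperature. ΣQ_i = 0:
condense steam: −22.7×2260 = −51302
  condensate cools 100→T: 22.7×4.18×(T − 100) = 94.89(T − 100)
  original water: 5852(T − 11.4)
5946.9 T = 51302 + 9488.6 + 66713 = 127503
T ≈ 21.44 °C, under the boiling point, so the assumption holds.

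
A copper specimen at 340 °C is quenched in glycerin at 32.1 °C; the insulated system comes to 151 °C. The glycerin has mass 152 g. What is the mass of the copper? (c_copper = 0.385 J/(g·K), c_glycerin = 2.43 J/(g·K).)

Energy conservation, ΣQ = 0:
m·0.385·(151 − 340) + 152·2.43·(151 − 32.1) = 0
-72.77 m = -43917
m = -43917/-72.77 ≈ 603.5 g

m ≈ 604 g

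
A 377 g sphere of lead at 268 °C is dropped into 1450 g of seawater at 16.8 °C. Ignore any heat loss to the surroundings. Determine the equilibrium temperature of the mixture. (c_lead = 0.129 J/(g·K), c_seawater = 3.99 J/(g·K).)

T_f ≈ 18.9 °C

Heat gained plus heat lost sum to zero:
377·0.129·(T − 268) + 1450·3.99·(T − 16.8) = 0
48.63(T − 268) + 5785.5(T − 16.8) = 0
(48.63 + 5785.5) T = 48.63·268 + 5785.5·16.8
T = 110230 / 5834.1 = 18.9 °C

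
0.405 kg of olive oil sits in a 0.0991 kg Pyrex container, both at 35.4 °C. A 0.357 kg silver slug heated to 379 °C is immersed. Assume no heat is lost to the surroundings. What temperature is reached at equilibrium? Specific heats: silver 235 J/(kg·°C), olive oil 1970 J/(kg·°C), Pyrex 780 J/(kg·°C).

T_f ≈ 65.5 °C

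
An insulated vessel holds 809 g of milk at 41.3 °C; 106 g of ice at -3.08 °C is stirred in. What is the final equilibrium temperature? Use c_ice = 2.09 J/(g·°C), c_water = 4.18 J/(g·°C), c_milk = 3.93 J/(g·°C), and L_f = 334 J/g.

Energy conservation, ΣQ = 0:
warm ice to 0 °C: 106×2.09×(0 − (-3.08)) = 682.34
  melt ice: 106×334 = 35404
  warm the meltwater: 443.08 T
  milk cools: 809×3.93×(T − 41.3) = 3179.4(T − 41.3)
3622.5 T = 131308 − 36086 = 95222
T ≈ 26.29 °C — above 0 °C, consistent with complete melting.

T_f ≈ 26.3 °C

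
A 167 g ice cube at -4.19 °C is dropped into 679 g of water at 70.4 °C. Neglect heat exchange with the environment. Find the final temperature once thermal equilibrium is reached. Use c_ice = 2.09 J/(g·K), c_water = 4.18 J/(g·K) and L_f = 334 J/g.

Let T be the final temperature. ΣQ_i = 0:
ice -4.19→0 °C: 167·2.09·4.19 = 1462.4
  latent heat to melt: 167·334 = 55778
  meltwater 0→T: 167·4.18·T = 698.06 T
  water: 2838.2(T − 70.4)
3536.3 T = 199811 − 57240 = 142570
T ≈ 40.32 °C — above 0 °C, consistent with complete melting.

T_f ≈ 40.3 °C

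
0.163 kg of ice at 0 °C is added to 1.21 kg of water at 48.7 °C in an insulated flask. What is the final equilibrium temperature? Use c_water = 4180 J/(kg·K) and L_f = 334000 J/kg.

Let T be the final temperature. ΣQ_i = 0:
melt ice: 0.163·334000 = 54442; warm the meltwater: 681.34 T; water cools: 1.21·4180·(T − 48.7) = 5057.8(T − 48.7)
5739.1 T = 246315 − 54442 = 191873
T ≈ 33.43 °C — above 0 °C, consistent with complete melting.

T_f ≈ 33.4 °C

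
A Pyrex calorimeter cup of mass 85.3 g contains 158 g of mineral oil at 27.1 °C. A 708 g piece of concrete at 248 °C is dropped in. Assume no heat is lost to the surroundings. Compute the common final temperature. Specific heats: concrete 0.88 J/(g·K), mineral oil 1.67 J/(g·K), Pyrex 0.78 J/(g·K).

T_f ≈ 171.5 °C

Conservation of energy gives ΣQ = 0:
708×0.88×(T − 248) + 158×1.67×(T − 27.1) + 85.3×0.78×(T − 27.1) = 0
623.04(T − 248) + 263.86(T − 27.1) + 66.53(T − 27.1) = 0
(623.04 + 263.86 + 66.53) T = 623.04×248 + 263.86×27.1 + 66.53×27.1
T = 163468/953.43 ≈ 171.45 °C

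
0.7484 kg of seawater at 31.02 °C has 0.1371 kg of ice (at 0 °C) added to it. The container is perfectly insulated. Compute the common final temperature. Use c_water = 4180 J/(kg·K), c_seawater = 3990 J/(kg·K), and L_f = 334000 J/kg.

T_f ≈ 13.2 °C

Sum of m c ΔT and latent-heat terms is zero:
melt ice: 0.1371·334000 = 45791
  meltwater 0→T: 0.1371·4180·T = 573.08 T
  seawater cools: 0.7484·3990·(T − 31.02) = 2986.1(T − 31.02)
3559.2 T = 92629 − 45791 = 46838
T ≈ 13.16 °C. Since T > 0 °C, the all-ice-melts assumption holds.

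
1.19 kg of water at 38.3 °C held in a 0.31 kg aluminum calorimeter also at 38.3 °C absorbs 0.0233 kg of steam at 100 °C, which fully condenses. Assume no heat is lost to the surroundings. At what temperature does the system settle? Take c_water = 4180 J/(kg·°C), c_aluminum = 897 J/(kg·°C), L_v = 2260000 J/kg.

Sum of m c ΔT and latent-heat terms is zero:
condense steam: −0.0233·2260000 = −52658
  condensate cools 100→T: 0.0233·4180·(T − 100) = 97.39(T − 100)
  water warms: 1.19·4180·(T − 38.3) = 4974.2(T − 38.3)
  aluminum cup: 0.31·897·(T − 38.3) = 278.07(T − 38.3)
5349.7 T = 52658 + 9739.4 + 201162 = 263559
T ≈ 49.27 °C, under the boiling point, so the assumption holds.

T_f ≈ 49.3 °C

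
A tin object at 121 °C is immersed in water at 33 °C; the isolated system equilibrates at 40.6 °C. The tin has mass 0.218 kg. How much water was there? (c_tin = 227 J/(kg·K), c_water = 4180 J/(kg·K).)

|Q_tin| = |Q_water|:
0.218×227×(121 − 40.6) = m×4180×(40.6 − 33)
31768 m = 3978.7  ⇒  m ≈ 0.1252 kg

m ≈ 0.125 kg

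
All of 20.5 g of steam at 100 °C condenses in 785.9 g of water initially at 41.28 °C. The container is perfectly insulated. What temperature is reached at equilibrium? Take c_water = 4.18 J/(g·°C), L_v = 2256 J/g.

Energy balance with sensible and latent terms:
condense steam: −20.5×2256 = −46248; condensed water 100 °C→T: 85.69(T − 100); water warms: 785.9×4.18×(T − 41.28) = 3285.1(T − 41.28)
3370.8 T = 46248 + 8569 + 135607 = 190424
T ≈ 56.49 °C — below 100 °C, confirming all the steam condensed.

T_f ≈ 56.5 °C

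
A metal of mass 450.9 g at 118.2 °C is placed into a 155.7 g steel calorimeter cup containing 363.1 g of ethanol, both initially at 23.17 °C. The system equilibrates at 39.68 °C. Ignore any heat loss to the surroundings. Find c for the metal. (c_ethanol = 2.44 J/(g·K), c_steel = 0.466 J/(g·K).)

c ≈ 0.447 J/(g·K)

Net heat exchanged in the isolated system is zero:
450.9×c×(39.68 − 118.2) + 363.1×2.44×(39.68 − 23.17) + 155.7×0.466×(39.68 − 23.17) = 0
-35405 c = -15825
c = -15825/-35405 ≈ 0.447 J/(g·K)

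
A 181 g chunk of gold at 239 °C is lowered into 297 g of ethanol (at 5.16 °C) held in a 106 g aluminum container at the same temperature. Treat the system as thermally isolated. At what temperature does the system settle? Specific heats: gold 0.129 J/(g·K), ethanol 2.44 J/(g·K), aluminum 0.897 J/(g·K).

T_f ≈ 11.6 °C

T_f = Σ m_i c_i T_i / Σ m_i c_i:
T_f = (23.35·239 + 724.68·5.16 + 95.08·5.16) / (23.35 + 724.68 + 95.08)
    = 9810.4 / 843.11 ≈ 11.64 °C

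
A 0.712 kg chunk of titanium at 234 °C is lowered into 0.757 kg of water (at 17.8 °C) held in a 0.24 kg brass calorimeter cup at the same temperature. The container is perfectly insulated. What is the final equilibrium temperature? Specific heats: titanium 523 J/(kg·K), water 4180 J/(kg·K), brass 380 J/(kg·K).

T_f ≈ 40.0 °C

Heat gained plus heat lost sum to zero:
0.712×523×(T − 234) + 0.757×4180×(T − 17.8) + 0.24×380×(T − 17.8) = 0
3627.8 T = 145083
T ≈ 39.99 °C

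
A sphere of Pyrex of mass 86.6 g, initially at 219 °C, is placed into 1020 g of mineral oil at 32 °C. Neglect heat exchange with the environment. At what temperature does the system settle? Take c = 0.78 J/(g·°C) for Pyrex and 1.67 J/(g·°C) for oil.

Let T be the final temperature. ΣQ_i = 0:
86.6*0.78*(T − 219) + 1020*1.67*(T − 32) = 0
67.55(T − 219) + 1703.4(T − 32) = 0
(67.55 + 1703.4) T = 67.55*219 + 1703.4*32
T = 69302 / 1770.9 = 39.1 °C

T_f ≈ 39.1 °C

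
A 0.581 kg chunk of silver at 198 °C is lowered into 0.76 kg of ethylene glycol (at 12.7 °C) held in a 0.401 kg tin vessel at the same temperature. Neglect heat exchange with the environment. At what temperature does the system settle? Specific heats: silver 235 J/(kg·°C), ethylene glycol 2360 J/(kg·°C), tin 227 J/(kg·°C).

Let T be the final temperature. ΣQ_i = 0:
0.581×235×(T − 198) + 0.76×2360×(T − 12.7) + 0.401×227×(T − 12.7) = 0
136.53(T − 198) + 1793.6(T − 12.7) + 91.03(T − 12.7) = 0
2021.2 T = 50969
T ≈ 25.22 °C

T_f ≈ 25.2 °C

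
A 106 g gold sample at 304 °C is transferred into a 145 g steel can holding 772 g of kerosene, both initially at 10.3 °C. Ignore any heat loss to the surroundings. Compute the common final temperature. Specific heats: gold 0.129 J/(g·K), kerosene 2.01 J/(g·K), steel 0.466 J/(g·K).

T_f ≈ 12.8 °C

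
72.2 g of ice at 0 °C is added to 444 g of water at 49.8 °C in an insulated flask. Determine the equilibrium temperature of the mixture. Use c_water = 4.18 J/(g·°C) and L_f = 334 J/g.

Setting the total heat transfer to zero:
fusion: m_ice L_f = 72.2×334 = 24115
  meltwater 0→T: 72.2×4.18×T = 301.8 T
  water cools: 444×4.18×(T − 49.8) = 1855.9(T − 49.8)
2157.7 T = 92425 − 24115 = 68310
T ≈ 31.66 °C (positive, so assuming full melt was valid).

T_f ≈ 31.7 °C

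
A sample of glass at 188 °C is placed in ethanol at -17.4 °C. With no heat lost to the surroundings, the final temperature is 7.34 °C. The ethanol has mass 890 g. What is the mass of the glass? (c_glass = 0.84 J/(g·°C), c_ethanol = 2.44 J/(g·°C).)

m ≈ 354 g

Net heat exchanged in the isolated system is zero:
m·0.84·(7.34 − 188) + 890·2.44·(7.34 − (-17.4)) = 0
-151.75 m = -53725
m = -53725/-151.75 ≈ 354 g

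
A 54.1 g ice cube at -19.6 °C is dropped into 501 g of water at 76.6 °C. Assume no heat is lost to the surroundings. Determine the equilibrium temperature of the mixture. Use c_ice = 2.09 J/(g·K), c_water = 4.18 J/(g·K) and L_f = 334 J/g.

Energy balance with sensible and latent terms:
warm ice to 0 °C: 54.1·2.09·(0 − (-19.6)) = 2216.2; latent heat to melt: 54.1·334 = 18069; meltwater 0→T: 54.1·4.18·T = 226.14 T; water: 2094.2(T − 76.6)
2320.3 T = 160414 − 20286 = 140129
T ≈ 60.39 °C — above 0 °C, consistent with complete melting.

T_f ≈ 60.4 °C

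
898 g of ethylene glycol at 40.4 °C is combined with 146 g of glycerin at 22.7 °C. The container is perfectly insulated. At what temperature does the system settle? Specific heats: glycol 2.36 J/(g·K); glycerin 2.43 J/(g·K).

T_f ≈ 37.9 °C

Setting the total heat transfer to zero:
898*2.36*(T − 40.4) + 146*2.43*(T − 22.7) = 0
2119.3(T − 40.4) + 354.78(T − 22.7) = 0
(2119.3 + 354.78) T = 2119.3*40.4 + 354.78*22.7
T ≈ 37.86 °C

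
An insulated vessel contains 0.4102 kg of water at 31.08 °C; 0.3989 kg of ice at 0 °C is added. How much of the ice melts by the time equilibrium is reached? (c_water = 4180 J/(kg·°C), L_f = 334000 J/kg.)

m_melted ≈ 0.16 kg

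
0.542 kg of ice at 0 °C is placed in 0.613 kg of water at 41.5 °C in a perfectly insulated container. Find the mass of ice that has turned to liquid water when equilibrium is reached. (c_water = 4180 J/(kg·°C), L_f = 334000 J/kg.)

m_melted ≈ 0.318 kg

Cooling the water to 0 °C releases 0.613·4180·41.5 = 106337 J.
Fully melting the ice requires m_ice L_f = 0.542·334000 = 181028 J.
That's not enough to melt it all — equilibrium is at 0 °C with ice remaining.
m_melt = 106337 / L_f = 0.3184 kg.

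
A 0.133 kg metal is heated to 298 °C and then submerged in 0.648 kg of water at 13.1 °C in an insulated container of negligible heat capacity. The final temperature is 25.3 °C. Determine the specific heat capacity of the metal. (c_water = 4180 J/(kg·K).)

c ≈ 911 J/(kg·K)

m_s c (T_s − T_f) = m_water c_water (T_f − T_0):
0.133·c·(298 − 25.3) = 0.648·4180·(25.3 − 13.1)
36.27 c = 33045  ⇒  c ≈ 911.1 J/(kg·K)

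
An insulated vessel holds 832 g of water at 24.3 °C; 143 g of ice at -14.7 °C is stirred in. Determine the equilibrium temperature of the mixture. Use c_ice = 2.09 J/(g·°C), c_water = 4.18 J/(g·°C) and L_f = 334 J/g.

T_f ≈ 7.9 °C

Sum of m c ΔT and latent-heat terms is zero:
warm ice to 0 °C: 143·2.09·(0 − (-14.7)) = 4393.4
  melt ice: 143·334 = 47762
  meltwater 0→T: 143·4.18·T = 597.74 T
  water: 3477.8(T − 24.3)
4075.5 T = 84510 − 52155 = 32354
T ≈ 7.94 °C (positive, so assuming full melt was valid).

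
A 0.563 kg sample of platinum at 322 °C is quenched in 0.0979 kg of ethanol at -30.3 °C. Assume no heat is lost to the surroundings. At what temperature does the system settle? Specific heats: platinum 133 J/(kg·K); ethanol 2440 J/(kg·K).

T_f ≈ 53.8 °C

Conservation of energy gives ΣQ = 0:
0.563*133*(T − 322) + 0.0979*2440*(T − (-30.3)) = 0
313.75 T = 16873
T ≈ 53.78 °C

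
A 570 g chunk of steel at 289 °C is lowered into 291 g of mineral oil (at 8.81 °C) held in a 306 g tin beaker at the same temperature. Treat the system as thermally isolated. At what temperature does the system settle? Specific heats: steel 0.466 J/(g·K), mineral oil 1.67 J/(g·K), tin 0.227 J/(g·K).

T_f ≈ 99.5 °C

Setting the total heat transfer to zero:
570*0.466*(T − 289) + 291*1.67*(T − 8.81) + 306*0.227*(T − 8.81) = 0
265.62(T − 289) + 485.97(T − 8.81) + 69.46(T − 8.81) = 0
821.05 T = 81658
T = 81658 / 821.05 = 99.5 °C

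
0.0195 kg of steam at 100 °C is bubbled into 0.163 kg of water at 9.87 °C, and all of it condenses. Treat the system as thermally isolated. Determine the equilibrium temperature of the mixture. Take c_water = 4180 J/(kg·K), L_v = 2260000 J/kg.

T_f ≈ 77.3 °C

Energy balance with sensible and latent terms:
condense steam: −0.0195·2260000 = −44070; condensate cools 100→T: 0.0195·4180·(T − 100) = 81.51(T − 100); water warms: 0.163·4180·(T − 9.87) = 681.34(T − 9.87)
762.85 T = 44070 + 8151 + 6724.8 = 58946
T ≈ 77.27 °C, under the boiling point, so the assumption holds.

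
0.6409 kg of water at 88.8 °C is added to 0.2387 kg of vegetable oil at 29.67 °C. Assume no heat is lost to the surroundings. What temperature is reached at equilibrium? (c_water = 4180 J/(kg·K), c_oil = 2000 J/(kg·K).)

|Q_water| = |Q_oil|:
0.6409*4180*(88.8 − T) = 0.2387*2000*(T − 29.67)
2679(88.8 − T) = 477.4(T − 29.67)
3156.4 T = 252056  ⇒  T ≈ 79.86 °C

T_f ≈ 79.9 °C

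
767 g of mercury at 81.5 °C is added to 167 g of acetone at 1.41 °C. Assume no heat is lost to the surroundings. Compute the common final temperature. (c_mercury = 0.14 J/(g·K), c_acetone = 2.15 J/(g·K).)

T_f ≈ 19.8 °C

Taking heat into each body as positive, Σ m c ΔT = 0:
767·0.14·(T − 81.5) + 167·2.15·(T − 1.41) = 0
107.38(T − 81.5) + 359.05(T − 1.41) = 0
466.43 T = 9257.7
T ≈ 19.85 °C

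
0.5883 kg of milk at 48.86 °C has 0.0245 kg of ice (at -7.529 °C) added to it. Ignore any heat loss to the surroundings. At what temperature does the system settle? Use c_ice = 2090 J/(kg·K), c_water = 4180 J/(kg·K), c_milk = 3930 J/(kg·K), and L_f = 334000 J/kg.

Setting the total heat transfer to zero:
ice -7.529→0 °C: 0.0245×2090×7.529 = 385.52
  fusion: m_ice L_f = 0.0245×334000 = 8183
  meltwater 0→T: 0.0245×4180×T = 102.41 T
  milk: 2312(T − 48.86)
2414.4 T = 112965 − 8568.5 = 104397
T ≈ 43.24 °C. Since T > 0 °C, the all-ice-melts assumption holds.

T_f ≈ 43.2 °C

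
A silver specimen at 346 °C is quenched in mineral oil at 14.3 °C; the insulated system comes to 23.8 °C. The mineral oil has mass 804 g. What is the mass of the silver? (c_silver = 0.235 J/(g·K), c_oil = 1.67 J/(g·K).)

m ≈ 168 g

|Q_silver| = |Q_oil|:
m·0.235·(346 − 23.8) = 804·1.67·(23.8 − 14.3)
75.72 m = 12755  ⇒  m ≈ 168.5 g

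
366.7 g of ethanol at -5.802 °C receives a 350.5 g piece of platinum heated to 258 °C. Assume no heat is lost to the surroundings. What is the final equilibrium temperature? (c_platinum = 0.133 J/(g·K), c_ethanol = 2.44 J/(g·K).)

Heat gained plus heat lost sum to zero:
350.5·0.133·(T − 258) + 366.7·2.44·(T − (-5.802)) = 0
46.62(T − 258) + 894.75(T − (-5.802)) = 0
941.36 T = 6835.7
T = 6835.7/941.36 ≈ 7.26 °C

T_f ≈ 7.3 °C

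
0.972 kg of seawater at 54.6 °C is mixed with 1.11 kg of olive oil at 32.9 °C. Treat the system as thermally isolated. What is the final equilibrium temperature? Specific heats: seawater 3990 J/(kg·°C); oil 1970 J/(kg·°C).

T_f ≈ 46.8 °C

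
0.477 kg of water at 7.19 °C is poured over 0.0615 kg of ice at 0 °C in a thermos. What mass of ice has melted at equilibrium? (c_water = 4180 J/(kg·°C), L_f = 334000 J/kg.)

m_melted ≈ 0.0429 kg

Heat available from the water dropping to 0 °C: 0.477·4180·7.19 = 14336 J.
To melt every bit of ice: 0.0615·334000 = 20541 J.
Since 14336 < 20541 J, not all the ice melts; equilibrium is at 0 °C.
m_melted·334000 = 14336  ⇒  m_melted ≈ 0.04292 kg.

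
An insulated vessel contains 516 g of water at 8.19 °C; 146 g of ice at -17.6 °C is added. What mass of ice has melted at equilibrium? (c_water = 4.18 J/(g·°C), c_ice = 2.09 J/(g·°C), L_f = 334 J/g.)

Water can give up m c ΔT = 516·4.18·8.19 = 17665 J before reaching 0 °C.
Warming the ice to 0 °C takes 146·2.09·17.6 = 5370.5 J, leaving 12294 J for melting.
Fully melting the ice requires m_ice L_f = 146·334 = 48764 J.
That's not enough to melt it all — equilibrium is at 0 °C with ice remaining.
m_melted·334 = 12294  ⇒  m_melted ≈ 36.81 g.

m_melted ≈ 36.8 g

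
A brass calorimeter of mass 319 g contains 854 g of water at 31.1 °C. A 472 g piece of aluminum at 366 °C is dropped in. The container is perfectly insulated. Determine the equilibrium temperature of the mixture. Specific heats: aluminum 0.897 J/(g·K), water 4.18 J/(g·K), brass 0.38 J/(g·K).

T_f ≈ 65.6 °C

Let T be the final temperature. ΣQ_i = 0:
472*0.897*(T − 366) + 854*4.18*(T − 31.1) + 319*0.38*(T − 31.1) = 0
(423.38 + 3569.7 + 121.22) T = 423.38*366 + 3569.7*31.1 + 121.22*31.1
T ≈ 65.56 °C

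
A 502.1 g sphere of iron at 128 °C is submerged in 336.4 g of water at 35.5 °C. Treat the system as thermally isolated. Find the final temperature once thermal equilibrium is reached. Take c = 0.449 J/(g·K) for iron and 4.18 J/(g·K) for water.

T_f ≈ 48.3 °C

T_f is the heat-capacity-weighted average of the initial temperatures:
T_f = (225.44×128 + 1406.2×35.5) / (225.44 + 1406.2)
    = 78775 / 1631.6 ≈ 48.28 °C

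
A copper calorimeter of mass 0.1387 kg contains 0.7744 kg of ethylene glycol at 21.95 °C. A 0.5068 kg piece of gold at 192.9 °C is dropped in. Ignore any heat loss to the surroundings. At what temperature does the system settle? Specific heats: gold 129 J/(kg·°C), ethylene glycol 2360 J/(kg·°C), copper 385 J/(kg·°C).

With ΣQ=0 the equilibrium temperature is the m·c-weighted mean:
T_f = (65.38×192.9 + 1827.6×21.95 + 53.4×21.95) / (65.38 + 1827.6 + 53.4)
    = 53899 / 1946.4 ≈ 27.69 °C

T_f ≈ 27.7 °C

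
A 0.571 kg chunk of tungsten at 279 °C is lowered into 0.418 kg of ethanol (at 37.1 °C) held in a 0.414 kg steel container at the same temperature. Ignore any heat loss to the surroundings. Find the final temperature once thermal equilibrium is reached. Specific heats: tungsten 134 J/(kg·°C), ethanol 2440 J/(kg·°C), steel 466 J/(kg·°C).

Heat gained plus heat lost sum to zero:
0.571*134*(T − 279) + 0.418*2440*(T − 37.1) + 0.414*466*(T − 37.1) = 0
1289.4 T = 66344
T ≈ 51.46 °C

T_f ≈ 51.5 °C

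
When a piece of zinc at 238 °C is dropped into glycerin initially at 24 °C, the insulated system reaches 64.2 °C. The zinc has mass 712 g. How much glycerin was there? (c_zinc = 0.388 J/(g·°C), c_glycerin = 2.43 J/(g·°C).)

Heat lost by the zinc = heat gained by the glycerin:
712×0.388×(238 − 64.2) = m×2.43×(64.2 − 24)
97.69 m = 48013  ⇒  m ≈ 491.5 g

m ≈ 492 g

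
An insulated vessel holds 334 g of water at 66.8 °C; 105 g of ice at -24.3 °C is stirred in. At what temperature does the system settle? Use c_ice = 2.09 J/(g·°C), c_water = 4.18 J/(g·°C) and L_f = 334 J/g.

T_f ≈ 28.8 °C

Net heat exchanged in the isolated system is zero:
warm ice to 0 °C: 105×2.09×(0 − (-24.3)) = 5332.6
  latent heat to melt: 105×334 = 35070
  meltwater 0→T: 105×4.18×T = 438.9 T
  water cools: 334×4.18×(T − 66.8) = 1396.1(T − 66.8)
1835 T = 93261 − 40403 = 52858
T ≈ 28.81 °C. Since T > 0 °C, the all-ice-melts assumption holds.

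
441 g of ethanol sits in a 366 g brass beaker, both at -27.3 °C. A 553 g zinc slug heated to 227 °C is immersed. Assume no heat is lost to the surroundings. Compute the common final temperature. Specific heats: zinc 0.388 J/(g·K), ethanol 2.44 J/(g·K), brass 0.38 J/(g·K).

Net heat exchanged in the isolated system is zero:
553*0.388*(T − 227) + 441*2.44*(T − (-27.3)) + 366*0.38*(T − (-27.3)) = 0
214.56(T − 227) + 1076(T − (-27.3)) + 139.08(T − (-27.3)) = 0
(214.56 + 1076 + 139.08) T = 214.56*227 + 1076*(-27.3) + 139.08*(-27.3)
T ≈ 10.86 °C

T_f ≈ 10.9 °C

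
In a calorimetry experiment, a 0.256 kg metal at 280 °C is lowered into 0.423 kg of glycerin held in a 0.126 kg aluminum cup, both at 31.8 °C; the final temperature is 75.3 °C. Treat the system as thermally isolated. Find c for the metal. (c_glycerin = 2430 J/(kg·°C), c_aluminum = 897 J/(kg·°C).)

c ≈ 947 J/(kg·°C)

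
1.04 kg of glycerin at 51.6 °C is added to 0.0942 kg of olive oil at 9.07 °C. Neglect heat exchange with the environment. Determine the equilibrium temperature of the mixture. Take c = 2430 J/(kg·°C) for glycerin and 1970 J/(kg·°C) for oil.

T_f = Σ m_i c_i T_i / Σ m_i c_i:
T_f = (2527.2·51.6 + 185.57·9.07) / (2527.2 + 185.57)
    = 132087 / 2712.8 ≈ 48.69 °C

T_f ≈ 48.7 °C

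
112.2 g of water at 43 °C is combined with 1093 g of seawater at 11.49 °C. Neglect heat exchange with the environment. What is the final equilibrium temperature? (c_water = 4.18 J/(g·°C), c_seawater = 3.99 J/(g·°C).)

T_f ≈ 14.5 °C

With ΣQ=0 the equilibrium temperature is the m·c-weighted mean:
T_f = (469·43 + 4361.1·11.49) / (469 + 4361.1)
    = 70276 / 4830.1 ≈ 14.55 °C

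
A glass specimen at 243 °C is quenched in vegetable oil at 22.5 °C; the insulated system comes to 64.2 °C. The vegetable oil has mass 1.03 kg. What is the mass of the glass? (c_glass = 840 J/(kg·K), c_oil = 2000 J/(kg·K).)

m ≈ 0.572 kg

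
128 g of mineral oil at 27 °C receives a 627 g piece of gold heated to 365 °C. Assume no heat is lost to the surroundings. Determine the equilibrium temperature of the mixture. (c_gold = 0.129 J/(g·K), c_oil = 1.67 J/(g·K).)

With ΣQ=0 the equilibrium temperature is the m·c-weighted mean:
T_f = (80.88*365 + 213.76*27) / (80.88 + 213.76)
    = 35294 / 294.64 ≈ 119.79 °C

T_f ≈ 119.8 °C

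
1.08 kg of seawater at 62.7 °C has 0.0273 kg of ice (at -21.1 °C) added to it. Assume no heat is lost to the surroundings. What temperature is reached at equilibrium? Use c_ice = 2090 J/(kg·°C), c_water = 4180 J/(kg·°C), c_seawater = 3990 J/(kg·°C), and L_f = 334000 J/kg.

T_f ≈ 58.7 °C

Energy conservation, ΣQ = 0:
ice -21.1→0 °C: 0.0273×2090×21.1 = 1203.9
  latent heat to melt: 0.0273×334000 = 9118.2
  meltwater 0→T: 0.0273×4180×T = 114.11 T
  seawater: 4309.2(T − 62.7)
4423.3 T = 270187 − 10322 = 259865
T ≈ 58.75 °C. Since T > 0 °C, the all-ice-melts assumption holds.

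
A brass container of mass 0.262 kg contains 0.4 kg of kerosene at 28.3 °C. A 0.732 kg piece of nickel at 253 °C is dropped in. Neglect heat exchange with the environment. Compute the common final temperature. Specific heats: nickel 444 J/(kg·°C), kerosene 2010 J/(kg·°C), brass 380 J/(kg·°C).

T_f = Σ m_i c_i T_i / Σ m_i c_i:
T_f = (325.01*253 + 804*28.3 + 99.56*28.3) / (325.01 + 804 + 99.56)
    = 107798 / 1228.6 ≈ 87.74 °C

T_f ≈ 87.7 °C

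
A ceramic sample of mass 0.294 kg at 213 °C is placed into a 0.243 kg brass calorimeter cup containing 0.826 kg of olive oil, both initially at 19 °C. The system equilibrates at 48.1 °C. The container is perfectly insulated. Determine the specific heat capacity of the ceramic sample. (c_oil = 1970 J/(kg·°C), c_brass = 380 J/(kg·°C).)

Let T be the final temperature. ΣQ_i = 0:
0.294×c×(48.1 − 213) + 0.826×1970×(48.1 − 19) + 0.243×380×(48.1 − 19) = 0
-48.48 c = -50039
c = -50039/-48.48 ≈ 1032 J/(kg·°C)

c ≈ 1030 J/(kg·°C)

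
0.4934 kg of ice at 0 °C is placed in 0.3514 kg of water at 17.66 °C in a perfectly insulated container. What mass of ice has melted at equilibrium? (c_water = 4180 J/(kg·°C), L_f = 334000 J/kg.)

m_melted ≈ 0.0777 kg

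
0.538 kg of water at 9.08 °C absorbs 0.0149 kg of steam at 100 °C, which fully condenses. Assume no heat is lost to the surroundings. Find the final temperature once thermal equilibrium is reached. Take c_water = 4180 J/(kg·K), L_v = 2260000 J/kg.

T_f ≈ 26.1 °C

Setting the total heat transfer to zero:
condense steam: −0.0149×2260000 = −33674; condensed water 100 °C→T: 62.28(T − 100); water warms: 0.538×4180×(T − 9.08) = 2248.8(T − 9.08)
2311.1 T = 33674 + 6228.2 + 20419 = 60322
T ≈ 26.10 °C (< 100 °C, so full condensation is consistent).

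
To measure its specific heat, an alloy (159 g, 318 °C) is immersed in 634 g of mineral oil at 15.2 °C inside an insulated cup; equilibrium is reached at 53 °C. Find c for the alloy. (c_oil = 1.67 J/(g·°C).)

c ≈ 0.95 J/(g·°C)

Heat gained plus heat lost sum to zero:
159×c×(53 − 318) + 634×1.67×(53 − 15.2) = 0
-42135 c = -40022
c = -40022/-42135 ≈ 0.9498 J/(g·°C)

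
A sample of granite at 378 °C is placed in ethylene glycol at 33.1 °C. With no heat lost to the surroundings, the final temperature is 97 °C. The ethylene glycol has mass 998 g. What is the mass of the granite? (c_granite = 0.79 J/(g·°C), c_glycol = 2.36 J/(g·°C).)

|Q_granite| = |Q_glycol|:
m×0.79×(378 − 97) = 998×2.36×(97 − 33.1)
221.99 m = 150502  ⇒  m ≈ 678 g

m ≈ 678 g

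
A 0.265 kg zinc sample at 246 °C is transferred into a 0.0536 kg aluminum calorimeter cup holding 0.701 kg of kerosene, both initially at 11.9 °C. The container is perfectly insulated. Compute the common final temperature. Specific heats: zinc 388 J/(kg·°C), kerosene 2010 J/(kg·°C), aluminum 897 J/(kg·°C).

T_f ≈ 27.3 °C

Net heat exchanged in the isolated system is zero:
0.265*388*(T − 246) + 0.701*2010*(T − 11.9) + 0.0536*897*(T − 11.9) = 0
102.82(T − 246) + 1409(T − 11.9) + 48.08(T − 11.9) = 0
(102.82 + 1409 + 48.08) T = 102.82*246 + 1409*11.9 + 48.08*11.9
T = 42633 / 1559.9 = 27.3 °C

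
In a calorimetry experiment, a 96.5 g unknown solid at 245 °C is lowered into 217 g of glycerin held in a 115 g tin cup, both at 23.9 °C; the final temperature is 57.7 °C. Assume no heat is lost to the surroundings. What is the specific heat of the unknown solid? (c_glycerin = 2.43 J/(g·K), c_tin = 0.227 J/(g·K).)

c ≈ 1.03 J/(g·K)

Conservation of energy gives ΣQ = 0:
96.5×c×(57.7 − 245) + 217×2.43×(57.7 − 23.9) + 115×0.227×(57.7 − 23.9) = 0
-18074 c = -18705
c = -18705/-18074 ≈ 1.035 J/(g·K)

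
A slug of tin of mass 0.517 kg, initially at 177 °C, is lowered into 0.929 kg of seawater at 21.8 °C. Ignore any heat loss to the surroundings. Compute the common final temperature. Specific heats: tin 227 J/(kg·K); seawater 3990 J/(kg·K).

T_f ≈ 26.6 °C

Set heat shed by the hot body equal to heat absorbed by the cold body:
0.517×227×(177 − T) = 0.929×3990×(T − 21.8)
117.36(177 − T) = 3706.7(T − 21.8)
3824.1 T = 101579  ⇒  T ≈ 26.56 °C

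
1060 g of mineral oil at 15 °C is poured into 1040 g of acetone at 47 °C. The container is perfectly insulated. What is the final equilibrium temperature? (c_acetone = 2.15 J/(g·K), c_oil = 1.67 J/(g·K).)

Conservation of energy gives ΣQ = 0:
1040·2.15·(T − 47) + 1060·1.67·(T − 15) = 0
2236(T − 47) + 1770.2(T − 15) = 0
(2236 + 1770.2) T = 2236·47 + 1770.2·15
T ≈ 32.86 °C

T_f ≈ 32.9 °C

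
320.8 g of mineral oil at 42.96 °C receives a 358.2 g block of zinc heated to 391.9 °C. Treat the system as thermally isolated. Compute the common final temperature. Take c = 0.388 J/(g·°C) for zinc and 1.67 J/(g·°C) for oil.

T_f is the heat-capacity-weighted average of the initial temperatures:
T_f = (138.98×391.9 + 535.74×42.96) / (138.98 + 535.74)
    = 77482 / 674.72 ≈ 114.84 °C

T_f ≈ 114.8 °C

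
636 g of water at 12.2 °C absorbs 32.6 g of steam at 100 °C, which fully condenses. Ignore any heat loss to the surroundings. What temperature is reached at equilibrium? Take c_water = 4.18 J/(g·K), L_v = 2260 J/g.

Net heat exchanged in the isolated system is zero:
steam→water at 100 °C releases m L_v = 32.6×2260 = 73676
  condensate cools 100→T: 32.6×4.18×(T − 100) = 136.27(T − 100)
  water warms: 636×4.18×(T − 12.2) = 2658.5(T − 12.2)
2794.7 T = 73676 + 13627 + 32433 = 119736
T ≈ 42.84 °C (< 100 °C, so full condensation is consistent).

T_f ≈ 42.8 °C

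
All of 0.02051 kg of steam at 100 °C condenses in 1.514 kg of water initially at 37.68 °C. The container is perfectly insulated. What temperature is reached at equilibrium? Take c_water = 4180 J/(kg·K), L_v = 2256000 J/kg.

Sum of m c ΔT and latent-heat terms is zero:
latent heat released on condensation: 0.02051×2256000 = 46271; condensed water 100 °C→T: 85.73(T − 100); water warms: 1.514×4180×(T − 37.68) = 6328.5(T − 37.68)
6414.3 T = 46271 + 8573.2 + 238459 = 293302
T ≈ 45.73 °C, under the boiling point, so the assumption holds.

T_f ≈ 45.7 °C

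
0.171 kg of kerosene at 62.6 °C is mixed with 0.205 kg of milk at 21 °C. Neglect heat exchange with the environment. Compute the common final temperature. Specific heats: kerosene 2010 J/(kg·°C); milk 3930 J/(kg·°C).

T_f ≈ 33.4 °C

Heat gained plus heat lost sum to zero:
0.171×2010×(T − 62.6) + 0.205×3930×(T − 21) = 0
343.71(T − 62.6) + 805.65(T − 21) = 0
(343.71 + 805.65) T = 343.71×62.6 + 805.65×21
T = 38435/1149.4 ≈ 33.44 °C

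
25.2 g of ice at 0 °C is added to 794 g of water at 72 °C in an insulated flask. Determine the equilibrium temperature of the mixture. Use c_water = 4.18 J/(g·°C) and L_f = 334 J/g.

T_f ≈ 67.3 °C

Energy conservation, ΣQ = 0:
latent heat to melt: 25.2·334 = 8416.8
  warm the meltwater: 105.34 T
  water: 3318.9(T − 72)
3424.3 T = 238962 − 8416.8 = 230545
T ≈ 67.33 °C (positive, so assuming full melt was valid).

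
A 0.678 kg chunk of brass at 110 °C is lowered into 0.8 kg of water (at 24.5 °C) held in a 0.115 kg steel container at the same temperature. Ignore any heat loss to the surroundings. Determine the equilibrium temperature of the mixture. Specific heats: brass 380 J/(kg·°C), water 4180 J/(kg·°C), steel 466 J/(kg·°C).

With ΣQ=0 the equilibrium temperature is the m·c-weighted mean:
T_f = (257.64·110 + 3344·24.5 + 53.59·24.5) / (257.64 + 3344 + 53.59)
    = 111581 / 3655.2 ≈ 30.53 °C

T_f ≈ 30.5 °C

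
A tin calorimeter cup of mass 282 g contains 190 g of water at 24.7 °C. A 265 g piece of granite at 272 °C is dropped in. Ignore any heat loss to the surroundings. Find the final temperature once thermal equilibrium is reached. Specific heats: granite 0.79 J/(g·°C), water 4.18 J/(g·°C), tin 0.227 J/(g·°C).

T_f ≈ 73.2 °C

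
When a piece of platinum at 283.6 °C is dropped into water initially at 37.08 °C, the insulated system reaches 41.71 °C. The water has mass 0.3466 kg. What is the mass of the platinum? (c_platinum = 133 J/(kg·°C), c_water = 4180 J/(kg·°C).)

m ≈ 0.209 kg

|Q_platinum| = |Q_water|:
m·133·(283.6 − 41.71) = 0.3466·4180·(41.71 − 37.08)
32171 m = 6707.9  ⇒  m ≈ 0.2085 kg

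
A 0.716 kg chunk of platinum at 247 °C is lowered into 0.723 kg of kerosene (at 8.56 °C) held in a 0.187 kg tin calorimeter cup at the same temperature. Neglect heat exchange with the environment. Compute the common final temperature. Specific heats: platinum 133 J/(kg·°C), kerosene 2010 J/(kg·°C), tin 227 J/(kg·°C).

T_f ≈ 22.8 °C

Heat gained plus heat lost sum to zero:
0.716×133×(T − 247) + 0.723×2010×(T − 8.56) + 0.187×227×(T − 8.56) = 0
95.23(T − 247) + 1453.2(T − 8.56) + 42.45(T − 8.56) = 0
1590.9 T = 36324
T ≈ 22.83 °C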